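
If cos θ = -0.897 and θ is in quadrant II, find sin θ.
sin θ = 0.442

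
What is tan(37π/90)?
tan(37π/90) = 3.487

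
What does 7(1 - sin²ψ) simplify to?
7(1 - sin²ψ) = 7(cos²ψ) (using Pythagorean identity)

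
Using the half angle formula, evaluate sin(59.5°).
sin(59.5°) = √((1 - cos 119°)/2) = 0.8616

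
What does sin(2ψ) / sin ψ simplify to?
sin(2ψ) / sin ψ = 2 cos ψ (using Double angle)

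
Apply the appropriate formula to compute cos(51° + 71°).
cos(51° + 71°) = cos 51° cos 71° - sin 51° sin 71° = -0.5299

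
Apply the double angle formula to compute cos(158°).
cos(158°) = cos²79° - sin²79° = -0.9272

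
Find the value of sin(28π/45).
sin(28π/45) = 0.9272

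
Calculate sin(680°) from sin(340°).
sin(680°) = 2 sin 340° cos 340° = -0.6428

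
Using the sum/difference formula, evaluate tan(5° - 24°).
tan(5° - 24°) = (tan 5° - tan 24°)/(1 + tan 5° tan 24°) = -0.3443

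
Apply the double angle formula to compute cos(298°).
cos(298°) = cos²149° - sin²149° = 0.4695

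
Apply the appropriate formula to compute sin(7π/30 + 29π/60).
sin(7π/30 + 29π/60) = sin 7π/30 cos 29π/60 + cos 7π/30 sin 29π/60 = 0.7771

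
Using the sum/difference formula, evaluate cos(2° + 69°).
cos(2° + 69°) = cos 2° cos 69° - sin 2° sin 69° = 0.3256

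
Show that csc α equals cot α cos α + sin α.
RHS = cos²α/sin α + sin α = (cos²α + sin²α)/sin α = 1/sin α = csc α = LHS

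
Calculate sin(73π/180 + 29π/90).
sin(73π/180 + 29π/90) = sin 73π/180 cos 29π/90 + cos 73π/180 sin 29π/90 = 0.7547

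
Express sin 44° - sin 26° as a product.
sin 44° - sin 26° = 2 cos(35°) sin(9°)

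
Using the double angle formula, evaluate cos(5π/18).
cos(5π/18) = cos²5π/36 - sin²5π/36 = 0.6428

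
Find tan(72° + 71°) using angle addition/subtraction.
tan(72° + 71°) = (tan 72° + tan 71°)/(1 - tan 72° tan 71°) = -0.7536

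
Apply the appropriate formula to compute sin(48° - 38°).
sin(48° - 38°) = sin 48° cos 38° - cos 48° sin 38° = 0.1736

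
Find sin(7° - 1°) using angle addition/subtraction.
sin(7° - 1°) = sin 7° cos 1° - cos 7° sin 1° = 0.1045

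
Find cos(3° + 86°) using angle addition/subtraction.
cos(3° + 86°) = cos 3° cos 86° - sin 3° sin 86° = 0.01745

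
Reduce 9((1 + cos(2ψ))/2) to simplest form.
9((1 + cos(2ψ))/2) = 9(cos²ψ) (using Power reduction)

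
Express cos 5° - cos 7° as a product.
cos 5° - cos 7° = -2 sin(6°) sin(-1°)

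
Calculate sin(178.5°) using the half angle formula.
sin(178.5°) = √((1 - cos 357°)/2) = 0.02618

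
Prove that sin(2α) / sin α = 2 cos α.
LHS = 2 sin α cos α / sin α = 2 cos α = RHS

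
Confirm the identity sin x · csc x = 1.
LHS = sin x · (1/sin x) = 1 = RHS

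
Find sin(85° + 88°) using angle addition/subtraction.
sin(85° + 88°) = sin 85° cos 88° + cos 85° sin 88° = 0.1219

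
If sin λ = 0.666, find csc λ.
csc λ = 1/sin λ = 1.502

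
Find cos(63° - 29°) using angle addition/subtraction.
cos(63° - 29°) = cos 63° cos 29° + sin 63° sin 29° = 0.829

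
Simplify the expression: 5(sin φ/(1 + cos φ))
5(sin φ/(1 + cos φ)) = 5(tan(φ/2)) (using Half angle)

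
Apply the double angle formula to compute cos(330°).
cos(330°) = cos²165° - sin²165° = √3/2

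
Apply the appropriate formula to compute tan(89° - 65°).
tan(89° - 65°) = (tan 89° - tan 65°)/(1 + tan 89° tan 65°) = 0.4452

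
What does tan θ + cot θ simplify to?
tan θ + cot θ = sec θ csc θ (using Quotient identities)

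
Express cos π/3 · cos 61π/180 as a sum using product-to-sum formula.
cos π/3 cos 61π/180 = (1/2)[cos(π/3-61π/180) + cos(π/3+61π/180)]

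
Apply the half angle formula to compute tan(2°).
tan(2°) = sin 4° / (1 + cos 4°) = 0.03492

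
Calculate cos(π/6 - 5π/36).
cos(π/6 - 5π/36) = cos π/6 cos 5π/36 + sin π/6 sin 5π/36 = 0.9962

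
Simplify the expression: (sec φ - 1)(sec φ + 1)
(sec φ - 1)(sec φ + 1) = tan²φ (using Diff. of squares)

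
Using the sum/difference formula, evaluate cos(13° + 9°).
cos(13° + 9°) = cos 13° cos 9° - sin 13° sin 9° = 0.9272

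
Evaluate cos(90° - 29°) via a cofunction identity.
cos(90° - 29°) = sin(29°) = 0.4848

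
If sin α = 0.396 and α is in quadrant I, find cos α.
cos α = 0.9183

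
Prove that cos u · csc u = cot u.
LHS = cos u · (1/sin u) = cos u/sin u = cot u = RHS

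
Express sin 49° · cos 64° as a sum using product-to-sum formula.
sin 49° cos 64° = (1/2)[sin(49°+64°) + sin(49°-64°)]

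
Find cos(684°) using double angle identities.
cos(684°) = cos²342° - sin²342° = 0.809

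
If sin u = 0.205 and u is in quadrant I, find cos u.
cos u = 0.9788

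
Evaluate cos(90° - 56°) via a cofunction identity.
cos(90° - 56°) = sin(56°) = 0.829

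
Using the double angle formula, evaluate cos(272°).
cos(272°) = cos²136° - sin²136° = 0.0349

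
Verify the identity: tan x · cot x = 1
LHS = (sin x/cos x) · (cos x/sin x) = 1 = RHS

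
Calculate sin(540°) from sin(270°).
sin(540°) = 2 sin 270° cos 270° = 0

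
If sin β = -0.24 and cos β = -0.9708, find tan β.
tan β = sin β / cos β = 0.2472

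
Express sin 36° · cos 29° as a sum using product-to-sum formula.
sin 36° cos 29° = (1/2)[sin(36°+29°) + sin(36°-29°)]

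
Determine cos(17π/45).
cos(17π/45) = 0.3746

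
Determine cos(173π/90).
cos(173π/90) = 0.9703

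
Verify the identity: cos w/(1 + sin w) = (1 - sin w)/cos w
RHS = (1 - sin w)(1 + sin w) / (cos w(1 + sin w)) = (1 - sin²w) / (cos w(1 + sin w)) = cos²w / (cos w(1 + sin w)) = cos w/(1 + sin w) = LHS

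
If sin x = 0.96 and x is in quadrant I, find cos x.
cos x = 0.28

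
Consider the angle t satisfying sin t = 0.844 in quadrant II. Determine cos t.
cos t = ±√(1 - sin²t) = -0.5363 (negative in QII)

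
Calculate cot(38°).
cot(38°) = 1.28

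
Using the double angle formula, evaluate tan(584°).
tan(584°) = 2 tan 292° / (1 - tan²292°) = 0.9657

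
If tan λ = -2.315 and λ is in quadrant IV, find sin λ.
sin λ = -0.918 (using tan²λ + 1 = sec²λ)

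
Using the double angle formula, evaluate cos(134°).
cos(134°) = cos²67° - sin²67° = -0.6947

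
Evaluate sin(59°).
sin(59°) = 0.8572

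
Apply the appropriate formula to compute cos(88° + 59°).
cos(88° + 59°) = cos 88° cos 59° - sin 88° sin 59° = -0.8387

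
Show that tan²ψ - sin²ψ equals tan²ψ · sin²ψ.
LHS = sin²ψ/cos²ψ - sin²ψ = sin²ψ(1/cos²ψ - 1) = sin²ψ · (1 - cos²ψ)/cos²ψ = sin²ψ · sin²ψ/cos²ψ = sin²ψ · tan²ψ = RHS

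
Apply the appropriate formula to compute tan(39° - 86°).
tan(39° - 86°) = (tan 39° - tan 86°)/(1 + tan 39° tan 86°) = -1.072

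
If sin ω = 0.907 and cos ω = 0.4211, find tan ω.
tan ω = sin ω / cos ω = 2.154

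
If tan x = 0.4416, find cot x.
cot x = 1/tan x = 2.264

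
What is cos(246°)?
cos(246°) = -0.4067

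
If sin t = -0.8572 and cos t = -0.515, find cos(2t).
cos(2t) = cos²t - sin²t = -0.4696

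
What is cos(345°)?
cos(345°) = (√6+√2)/4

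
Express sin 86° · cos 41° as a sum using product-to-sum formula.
sin 86° cos 41° = (1/2)[sin(86°+41°) + sin(86°-41°)]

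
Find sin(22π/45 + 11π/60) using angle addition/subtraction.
sin(22π/45 + 11π/60) = sin 22π/45 cos 11π/60 + cos 22π/45 sin 11π/60 = 0.8572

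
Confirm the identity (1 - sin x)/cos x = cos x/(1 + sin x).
LHS = (1 - sin x)(1 + sin x) / (cos x(1 + sin x)) = (1 - sin²x) / (cos x(1 + sin x)) = cos²x / (cos x(1 + sin x)) = cos x/(1 + sin x) = RHS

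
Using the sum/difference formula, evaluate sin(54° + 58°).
sin(54° + 58°) = sin 54° cos 58° + cos 54° sin 58° = 0.9272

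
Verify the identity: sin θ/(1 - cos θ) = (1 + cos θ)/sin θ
LHS = sin θ(1 + cos θ) / ((1 - cos θ)(1 + cos θ)) = sin θ(1 + cos θ) / (1 - cos²θ) = sin θ(1 + cos θ) / sin²θ = (1 + cos θ)/sin θ = RHS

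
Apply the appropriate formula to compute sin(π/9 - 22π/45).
sin(π/9 - 22π/45) = sin π/9 cos 22π/45 - cos π/9 sin 22π/45 = -0.9272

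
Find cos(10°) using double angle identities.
cos(10°) = cos²5° - sin²5° = 0.9848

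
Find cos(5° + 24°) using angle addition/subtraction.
cos(5° + 24°) = cos 5° cos 24° - sin 5° sin 24° = 0.8746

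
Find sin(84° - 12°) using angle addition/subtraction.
sin(84° - 12°) = sin 84° cos 12° - cos 84° sin 12° = 0.9511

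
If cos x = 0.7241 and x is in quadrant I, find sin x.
sin x = 0.6897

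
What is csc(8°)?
csc(8°) = 7.185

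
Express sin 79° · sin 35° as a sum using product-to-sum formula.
sin 79° sin 35° = (1/2)[cos(79°-35°) - cos(79°+35°)]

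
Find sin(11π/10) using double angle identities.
sin(11π/10) = 2 sin 11π/20 cos 11π/20 = -0.309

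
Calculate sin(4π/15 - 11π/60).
sin(4π/15 - 11π/60) = sin 4π/15 cos 11π/60 - cos 4π/15 sin 11π/60 = (√6-√2)/4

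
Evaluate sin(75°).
sin(75°) = (√6+√2)/4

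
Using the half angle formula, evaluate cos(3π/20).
cos(3π/20) = √((1 + cos 3π/10)/2) = 0.891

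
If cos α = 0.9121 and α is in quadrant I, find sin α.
sin α = 0.41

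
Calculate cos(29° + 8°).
cos(29° + 8°) = cos 29° cos 8° - sin 29° sin 8° = 0.7986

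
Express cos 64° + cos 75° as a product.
cos 64° + cos 75° = 2 cos(69.5°) cos(-5.5°)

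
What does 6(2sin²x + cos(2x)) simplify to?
6(2sin²x + cos(2x)) = 6 (using Double angle)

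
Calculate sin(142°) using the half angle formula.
sin(142°) = √((1 - cos 284°)/2) = 0.6157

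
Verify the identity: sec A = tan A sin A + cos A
RHS = sin²A/cos A + cos A = (sin²A + cos²A)/cos A = 1/cos A = sec A = LHS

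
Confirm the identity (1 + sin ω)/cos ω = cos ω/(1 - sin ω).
LHS = (1 + sin ω)(1 - sin ω) / (cos ω(1 - sin ω)) = (1 - sin²ω) / (cos ω(1 - sin ω)) = cos²ω / (cos ω(1 - sin ω)) = cos ω/(1 - sin ω) = RHS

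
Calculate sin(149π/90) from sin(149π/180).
sin(149π/90) = 2 sin 149π/180 cos 149π/180 = -0.8829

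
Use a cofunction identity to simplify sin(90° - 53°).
sin(90° - 53°) = cos(53°)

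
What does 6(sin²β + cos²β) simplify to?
6(sin²β + cos²β) = 6 (using Pythagorean identity)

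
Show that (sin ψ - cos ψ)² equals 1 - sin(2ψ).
LHS = sin²ψ - 2 sin ψ cos ψ + cos²ψ = (sin²ψ + cos²ψ) - 2 sin ψ cos ψ = 1 - sin(2ψ) = RHS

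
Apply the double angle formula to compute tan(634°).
tan(634°) = 2 tan 317° / (1 - tan²317°) = -14.3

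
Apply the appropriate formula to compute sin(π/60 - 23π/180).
sin(π/60 - 23π/180) = sin π/60 cos 23π/180 - cos π/60 sin 23π/180 = -0.342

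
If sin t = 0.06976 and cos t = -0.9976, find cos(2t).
cos(2t) = cos²t - sin²t = 0.9903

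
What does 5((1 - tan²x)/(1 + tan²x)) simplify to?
5((1 - tan²x)/(1 + tan²x)) = 5(cos(2x)) (using Double angle)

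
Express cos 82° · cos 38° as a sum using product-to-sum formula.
cos 82° cos 38° = (1/2)[cos(82°-38°) + cos(82°+38°)]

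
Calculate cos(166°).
cos(166°) = -0.9703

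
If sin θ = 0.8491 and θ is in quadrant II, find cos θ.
cos θ = -0.5282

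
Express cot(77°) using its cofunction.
cot(77°) = tan(90° - 77°) = tan(13°)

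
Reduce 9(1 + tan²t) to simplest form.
9(1 + tan²t) = 9(sec²t) (using Pythagorean identity)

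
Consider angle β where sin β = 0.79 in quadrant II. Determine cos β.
cos β = ±√(1 - sin²β) = -0.6131 (negative in QII)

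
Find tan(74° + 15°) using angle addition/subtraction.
tan(74° + 15°) = (tan 74° + tan 15°)/(1 - tan 74° tan 15°) = 57.29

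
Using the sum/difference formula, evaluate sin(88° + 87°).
sin(88° + 87°) = sin 88° cos 87° + cos 88° sin 87° = 0.08716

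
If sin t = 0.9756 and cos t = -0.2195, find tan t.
tan t = sin t / cos t = -4.445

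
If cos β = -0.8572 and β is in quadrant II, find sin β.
sin β = 0.515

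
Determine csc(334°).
csc(334°) = -2.281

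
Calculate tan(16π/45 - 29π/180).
tan(16π/45 - 29π/180) = (tan 16π/45 - tan 29π/180)/(1 + tan 16π/45 tan 29π/180) = 0.7002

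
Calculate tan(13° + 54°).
tan(13° + 54°) = (tan 13° + tan 54°)/(1 - tan 13° tan 54°) = 2.356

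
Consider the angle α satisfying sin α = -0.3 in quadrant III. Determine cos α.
cos α = ±√(1 - sin²α) = -0.9539 (negative in QIII)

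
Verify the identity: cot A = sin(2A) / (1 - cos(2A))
RHS = 2 sin A cos A / (2sin²A) = cos A/sin A = cot A = LHS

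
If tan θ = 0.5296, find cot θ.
cot θ = 1/tan θ = 1.888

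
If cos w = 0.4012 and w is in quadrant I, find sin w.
sin w = 0.916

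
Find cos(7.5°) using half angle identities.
cos(7.5°) = √((1 + cos 15°)/2) = 0.9914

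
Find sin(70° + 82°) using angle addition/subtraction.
sin(70° + 82°) = sin 70° cos 82° + cos 70° sin 82° = 0.4695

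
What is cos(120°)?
cos(120°) = -1/2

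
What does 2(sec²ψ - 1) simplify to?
2(sec²ψ - 1) = 2(tan²ψ) (using Pythagorean identity)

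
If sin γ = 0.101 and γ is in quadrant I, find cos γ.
cos γ = 0.9949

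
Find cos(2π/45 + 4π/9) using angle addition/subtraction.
cos(2π/45 + 4π/9) = cos 2π/45 cos 4π/9 - sin 2π/45 sin 4π/9 = 0.0349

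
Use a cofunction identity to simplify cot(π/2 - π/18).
cot(π/2 - π/18) = tan(π/18)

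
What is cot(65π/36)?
cot(65π/36) = -1.428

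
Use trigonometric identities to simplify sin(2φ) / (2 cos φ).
sin(2φ) / (2 cos φ) = sin φ (using Double angle)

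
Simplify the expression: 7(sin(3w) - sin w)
7(sin(3w) - sin w) = 7(2 cos(2w) sin w) (using Sum-to-product)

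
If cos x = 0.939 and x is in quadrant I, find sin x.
sin x = 0.3439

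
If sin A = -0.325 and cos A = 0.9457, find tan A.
tan A = sin A / cos A = -0.3437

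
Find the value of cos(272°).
cos(272°) = 0.0349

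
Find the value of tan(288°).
tan(288°) = -3.078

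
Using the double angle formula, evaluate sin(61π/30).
sin(61π/30) = 2 sin 61π/60 cos 61π/60 = 0.1045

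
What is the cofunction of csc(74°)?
csc(74°) = sec(90° - 74°) = sec(16°)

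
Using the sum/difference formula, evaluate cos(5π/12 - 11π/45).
cos(5π/12 - 11π/45) = cos 5π/12 cos 11π/45 + sin 5π/12 sin 11π/45 = 0.8572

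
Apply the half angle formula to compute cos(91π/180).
cos(91π/180) = -√((1 + cos 91π/90)/2) = -0.01745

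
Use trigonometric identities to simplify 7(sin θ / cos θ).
7(sin θ / cos θ) = 7(tan θ) (using Quotient identity)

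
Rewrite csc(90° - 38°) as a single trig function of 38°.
csc(90° - 38°) = sec(38°)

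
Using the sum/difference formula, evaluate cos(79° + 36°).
cos(79° + 36°) = cos 79° cos 36° - sin 79° sin 36° = -0.4226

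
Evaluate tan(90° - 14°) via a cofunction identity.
tan(90° - 14°) = cot(14°) = 4.011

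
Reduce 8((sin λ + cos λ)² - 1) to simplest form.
8((sin λ + cos λ)² - 1) = 8(sin(2λ)) (using Pythagorean + double angle)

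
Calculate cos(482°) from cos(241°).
cos(482°) = cos²241° - sin²241° = -0.5299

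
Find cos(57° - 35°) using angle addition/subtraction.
cos(57° - 35°) = cos 57° cos 35° + sin 57° sin 35° = 0.9272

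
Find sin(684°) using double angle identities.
sin(684°) = 2 sin 342° cos 342° = -0.5878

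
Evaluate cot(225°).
cot(225°) = 1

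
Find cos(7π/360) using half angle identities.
cos(7π/360) = √((1 + cos 7π/180)/2) = 0.9981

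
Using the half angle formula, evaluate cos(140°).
cos(140°) = -√((1 + cos 280°)/2) = -0.766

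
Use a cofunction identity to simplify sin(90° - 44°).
sin(90° - 44°) = cos(44°)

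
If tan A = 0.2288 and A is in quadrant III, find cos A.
cos A = -0.9748 (using tan²A + 1 = sec²A)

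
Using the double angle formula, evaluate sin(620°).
sin(620°) = 2 sin 310° cos 310° = -0.9848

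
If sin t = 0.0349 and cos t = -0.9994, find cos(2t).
cos(2t) = cos²t - sin²t = 0.9976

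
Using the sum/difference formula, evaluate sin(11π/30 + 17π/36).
sin(11π/30 + 17π/36) = sin 11π/30 cos 17π/36 + cos 11π/30 sin 17π/36 = 0.4848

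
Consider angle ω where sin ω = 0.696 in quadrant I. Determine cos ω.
cos ω = √(1 - sin²ω) = 0.718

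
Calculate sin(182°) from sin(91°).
sin(182°) = 2 sin 91° cos 91° = -0.0349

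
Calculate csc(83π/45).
csc(83π/45) = -2.13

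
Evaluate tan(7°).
tan(7°) = 0.1228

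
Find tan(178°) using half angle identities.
tan(178°) = sin 356° / (1 + cos 356°) = -0.03492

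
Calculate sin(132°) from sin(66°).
sin(132°) = 2 sin 66° cos 66° = 0.7431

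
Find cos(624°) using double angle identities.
cos(624°) = cos²312° - sin²312° = -0.1045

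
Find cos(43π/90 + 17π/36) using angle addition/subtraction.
cos(43π/90 + 17π/36) = cos 43π/90 cos 17π/36 - sin 43π/90 sin 17π/36 = -0.9877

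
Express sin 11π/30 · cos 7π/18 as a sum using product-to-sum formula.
sin 11π/30 cos 7π/18 = (1/2)[sin(11π/30+7π/18) + sin(11π/30-7π/18)]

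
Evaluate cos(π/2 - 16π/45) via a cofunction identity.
cos(π/2 - 16π/45) = sin(16π/45) = 0.8988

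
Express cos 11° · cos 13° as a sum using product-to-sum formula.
cos 11° cos 13° = (1/2)[cos(11°-13°) + cos(11°+13°)]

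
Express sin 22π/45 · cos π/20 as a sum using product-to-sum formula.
sin 22π/45 cos π/20 = (1/2)[sin(22π/45+π/20) + sin(22π/45-π/20)]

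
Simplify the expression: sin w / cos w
sin w / cos w = tan w (using Quotient identity)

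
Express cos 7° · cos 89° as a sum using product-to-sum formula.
cos 7° cos 89° = (1/2)[cos(7°-89°) + cos(7°+89°)]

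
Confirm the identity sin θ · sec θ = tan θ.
LHS = sin θ · (1/cos θ) = sin θ/cos θ = tan θ = RHS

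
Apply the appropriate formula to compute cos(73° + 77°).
cos(73° + 77°) = cos 73° cos 77° - sin 73° sin 77° = -√3/2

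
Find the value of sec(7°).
sec(7°) = 1.008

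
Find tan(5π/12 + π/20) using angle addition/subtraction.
tan(5π/12 + π/20) = (tan 5π/12 + tan π/20)/(1 - tan 5π/12 tan π/20) = 9.514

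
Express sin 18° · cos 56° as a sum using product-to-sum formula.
sin 18° cos 56° = (1/2)[sin(18°+56°) + sin(18°-56°)]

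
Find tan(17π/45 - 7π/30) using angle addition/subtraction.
tan(17π/45 - 7π/30) = (tan 17π/45 - tan 7π/30)/(1 + tan 17π/45 tan 7π/30) = 0.4877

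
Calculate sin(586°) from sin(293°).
sin(586°) = 2 sin 293° cos 293° = -0.7193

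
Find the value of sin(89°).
sin(89°) = 0.9998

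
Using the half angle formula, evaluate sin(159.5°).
sin(159.5°) = √((1 - cos 319°)/2) = 0.3502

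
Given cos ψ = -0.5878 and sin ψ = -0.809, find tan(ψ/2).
tan(ψ/2) = sin ψ / (1 + cos ψ) = -1.963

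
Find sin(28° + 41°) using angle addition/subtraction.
sin(28° + 41°) = sin 28° cos 41° + cos 28° sin 41° = 0.9336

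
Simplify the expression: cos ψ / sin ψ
cos ψ / sin ψ = cot ψ (using Quotient identity)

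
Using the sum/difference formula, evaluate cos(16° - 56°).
cos(16° - 56°) = cos 16° cos 56° + sin 16° sin 56° = 0.766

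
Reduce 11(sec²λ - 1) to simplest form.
11(sec²λ - 1) = 11(tan²λ) (using Pythagorean identity)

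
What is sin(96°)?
sin(96°) = 0.9945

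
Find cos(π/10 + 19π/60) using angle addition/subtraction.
cos(π/10 + 19π/60) = cos π/10 cos 19π/60 - sin π/10 sin 19π/60 = (√6-√2)/4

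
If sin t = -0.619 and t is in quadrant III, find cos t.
cos t = -0.7854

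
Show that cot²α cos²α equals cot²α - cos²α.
RHS = cos²α/sin²α - cos²α = cos²α(1/sin²α - 1) = cos²α · (1 - sin²α)/sin²α = cos²α · cos²α/sin²α = cos²α · cot²α = LHS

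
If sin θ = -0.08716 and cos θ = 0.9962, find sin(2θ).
sin(2θ) = 2 sin θ cos θ = -0.1737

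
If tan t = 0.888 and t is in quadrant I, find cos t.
cos t = 0.7477 (using tan²t + 1 = sec²t)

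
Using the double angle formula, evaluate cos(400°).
cos(400°) = cos²200° - sin²200° = 0.766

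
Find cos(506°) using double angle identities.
cos(506°) = cos²253° - sin²253° = -0.829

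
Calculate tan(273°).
tan(273°) = -19.08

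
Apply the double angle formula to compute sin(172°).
sin(172°) = 2 sin 86° cos 86° = 0.1392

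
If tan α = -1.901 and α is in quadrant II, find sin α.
sin α = 0.885 (using tan²α + 1 = sec²α)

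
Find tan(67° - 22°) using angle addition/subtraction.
tan(67° - 22°) = (tan 67° - tan 22°)/(1 + tan 67° tan 22°) = 1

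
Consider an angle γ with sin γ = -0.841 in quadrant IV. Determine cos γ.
cos γ = √(1 - sin²γ) = 0.541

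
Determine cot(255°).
cot(255°) = 2-√3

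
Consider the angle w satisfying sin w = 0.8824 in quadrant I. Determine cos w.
cos w = √(1 - sin²w) = 0.4705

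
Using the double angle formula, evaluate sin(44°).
sin(44°) = 2 sin 22° cos 22° = 0.6947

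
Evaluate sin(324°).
sin(324°) = -0.5878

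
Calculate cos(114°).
cos(114°) = -0.4067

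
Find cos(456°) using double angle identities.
cos(456°) = 1 - 2sin²228° = -0.1045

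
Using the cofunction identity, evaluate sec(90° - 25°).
sec(90° - 25°) = csc(25°) = 2.366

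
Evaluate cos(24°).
cos(24°) = 0.9135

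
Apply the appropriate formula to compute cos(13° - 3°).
cos(13° - 3°) = cos 13° cos 3° + sin 13° sin 3° = 0.9848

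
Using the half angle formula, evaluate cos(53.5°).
cos(53.5°) = √((1 + cos 107°)/2) = 0.5948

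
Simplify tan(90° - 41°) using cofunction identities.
tan(90° - 41°) = cot(41°)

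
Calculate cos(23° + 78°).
cos(23° + 78°) = cos 23° cos 78° - sin 23° sin 78° = -0.1908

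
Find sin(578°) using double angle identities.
sin(578°) = 2 sin 289° cos 289° = -0.6157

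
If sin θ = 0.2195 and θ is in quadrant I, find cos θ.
cos θ = 0.9756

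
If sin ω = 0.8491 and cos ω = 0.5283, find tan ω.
tan ω = sin ω / cos ω = 1.607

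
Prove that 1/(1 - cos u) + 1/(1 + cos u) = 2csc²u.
LHS = [(1 + cos u) + (1 - cos u)] / [(1 - cos u)(1 + cos u)] = 2/(1 - cos²u) = 2/sin²u = 2csc²u = RHS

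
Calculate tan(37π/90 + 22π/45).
tan(37π/90 + 22π/45) = (tan 37π/90 + tan 22π/45)/(1 - tan 37π/90 tan 22π/45) = -0.3249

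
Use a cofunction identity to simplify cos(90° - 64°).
cos(90° - 64°) = sin(64°)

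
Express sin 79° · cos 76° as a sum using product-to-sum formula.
sin 79° cos 76° = (1/2)[sin(79°+76°) + sin(79°-76°)]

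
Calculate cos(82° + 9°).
cos(82° + 9°) = cos 82° cos 9° - sin 82° sin 9° = -0.01745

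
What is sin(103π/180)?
sin(103π/180) = 0.9744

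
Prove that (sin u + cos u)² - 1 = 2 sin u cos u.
LHS = sin²u + 2 sin u cos u + cos²u - 1 = (sin²u + cos²u) + 2 sin u cos u - 1 = 1 + 2 sin u cos u - 1 = 2 sin u cos u = RHS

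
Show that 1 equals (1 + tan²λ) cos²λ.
RHS = sec²λ · cos²λ = (1/cos²λ) · cos²λ = 1 = LHS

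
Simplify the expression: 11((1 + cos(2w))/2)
11((1 + cos(2w))/2) = 11(cos²w) (using Power reduction)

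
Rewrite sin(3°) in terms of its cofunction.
sin(3°) = cos(90° - 3°) = cos(87°)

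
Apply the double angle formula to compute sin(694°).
sin(694°) = 2 sin 347° cos 347° = -0.4384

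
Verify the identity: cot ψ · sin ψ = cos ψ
LHS = (cos ψ/sin ψ) · sin ψ = cos ψ = RHS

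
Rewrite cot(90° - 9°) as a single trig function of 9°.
cot(90° - 9°) = tan(9°)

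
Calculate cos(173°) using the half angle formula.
cos(173°) = -√((1 + cos 346°)/2) = -0.9925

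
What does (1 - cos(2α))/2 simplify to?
(1 - cos(2α))/2 = sin²α (using Power reduction)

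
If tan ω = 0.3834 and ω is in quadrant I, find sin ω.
sin ω = 0.358 (using tan²ω + 1 = sec²ω)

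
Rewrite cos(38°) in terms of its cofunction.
cos(38°) = sin(90° - 38°) = sin(52°)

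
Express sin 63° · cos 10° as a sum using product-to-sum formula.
sin 63° cos 10° = (1/2)[sin(63°+10°) + sin(63°-10°)]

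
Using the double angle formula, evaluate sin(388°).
sin(388°) = 2 sin 194° cos 194° = 0.4695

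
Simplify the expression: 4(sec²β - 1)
4(sec²β - 1) = 4(tan²β) (using Pythagorean identity)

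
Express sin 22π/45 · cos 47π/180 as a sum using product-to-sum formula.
sin 22π/45 cos 47π/180 = (1/2)[sin(22π/45+47π/180) + sin(22π/45-47π/180)]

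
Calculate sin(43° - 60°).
sin(43° - 60°) = sin 43° cos 60° - cos 43° sin 60° = -0.2924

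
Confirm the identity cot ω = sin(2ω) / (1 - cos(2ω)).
RHS = 2 sin ω cos ω / (2sin²ω) = cos ω/sin ω = cot ω = LHS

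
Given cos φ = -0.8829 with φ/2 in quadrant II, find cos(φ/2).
cos(φ/2) = ±√((1 + cos φ)/2); negative since φ/2 ∈ QII, so cos(φ/2) = -0.242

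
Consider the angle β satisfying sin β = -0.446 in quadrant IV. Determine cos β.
cos β = √(1 - sin²β) = 0.895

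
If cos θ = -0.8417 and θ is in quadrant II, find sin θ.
sin θ = 0.5399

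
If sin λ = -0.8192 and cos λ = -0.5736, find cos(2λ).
cos(2λ) = cos²λ - sin²λ = -0.3421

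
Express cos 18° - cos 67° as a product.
cos 18° - cos 67° = -2 sin(42.5°) sin(-24.5°)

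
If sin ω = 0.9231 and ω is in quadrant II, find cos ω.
cos ω = -0.3846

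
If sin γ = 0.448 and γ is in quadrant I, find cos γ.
cos γ = 0.894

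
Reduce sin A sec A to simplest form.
sin A sec A = tan A (using Reciprocal + quotient)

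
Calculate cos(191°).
cos(191°) = -0.9816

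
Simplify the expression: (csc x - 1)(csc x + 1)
(csc x - 1)(csc x + 1) = cot²x (using Diff. of squares)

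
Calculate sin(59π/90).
sin(59π/90) = 0.8829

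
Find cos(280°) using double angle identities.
cos(280°) = 1 - 2sin²140° = 0.1736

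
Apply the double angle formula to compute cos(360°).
cos(360°) = cos²180° - sin²180° = 1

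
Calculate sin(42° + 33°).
sin(42° + 33°) = sin 42° cos 33° + cos 42° sin 33° = (√6+√2)/4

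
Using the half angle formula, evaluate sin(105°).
sin(105°) = √((1 - cos 210°)/2) = (√6+√2)/4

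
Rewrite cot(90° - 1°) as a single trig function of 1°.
cot(90° - 1°) = tan(1°)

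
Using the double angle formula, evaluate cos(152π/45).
cos(152π/45) = cos²76π/45 - sin²76π/45 = -0.3746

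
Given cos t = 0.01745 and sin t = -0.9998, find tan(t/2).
tan(t/2) = sin t / (1 + cos t) = -0.9827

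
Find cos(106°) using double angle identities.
cos(106°) = cos²53° - sin²53° = -0.2756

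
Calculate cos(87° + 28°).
cos(87° + 28°) = cos 87° cos 28° - sin 87° sin 28° = -0.4226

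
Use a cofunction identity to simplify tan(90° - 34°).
tan(90° - 34°) = cot(34°)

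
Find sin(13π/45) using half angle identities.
sin(13π/45) = √((1 - cos 26π/45)/2) = 0.788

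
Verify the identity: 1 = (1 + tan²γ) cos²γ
RHS = sec²γ · cos²γ = (1/cos²γ) · cos²γ = 1 = LHS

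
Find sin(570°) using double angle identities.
sin(570°) = 2 sin 285° cos 285° = -1/2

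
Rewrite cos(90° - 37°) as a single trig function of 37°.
cos(90° - 37°) = sin(37°)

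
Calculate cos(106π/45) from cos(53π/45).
cos(106π/45) = cos²53π/45 - sin²53π/45 = 0.4384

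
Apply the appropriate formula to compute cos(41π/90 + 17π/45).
cos(41π/90 + 17π/45) = cos 41π/90 cos 17π/45 - sin 41π/90 sin 17π/45 = -√3/2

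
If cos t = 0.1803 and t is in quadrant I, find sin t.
sin t = 0.9836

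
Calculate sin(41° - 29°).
sin(41° - 29°) = sin 41° cos 29° - cos 41° sin 29° = 0.2079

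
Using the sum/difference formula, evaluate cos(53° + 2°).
cos(53° + 2°) = cos 53° cos 2° - sin 53° sin 2° = 0.5736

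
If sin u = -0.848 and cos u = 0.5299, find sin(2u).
sin(2u) = 2 sin u cos u = -0.8987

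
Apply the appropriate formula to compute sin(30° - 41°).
sin(30° - 41°) = sin 30° cos 41° - cos 30° sin 41° = -0.1908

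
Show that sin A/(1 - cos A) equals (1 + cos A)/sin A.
LHS = sin A(1 + cos A) / ((1 - cos A)(1 + cos A)) = sin A(1 + cos A) / (1 - cos²A) = sin A(1 + cos A) / sin²A = (1 + cos A)/sin A = RHS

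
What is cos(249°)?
cos(249°) = -0.3584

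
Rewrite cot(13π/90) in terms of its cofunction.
cot(13π/90) = tan(π/2 - 13π/90) = tan(16π/45)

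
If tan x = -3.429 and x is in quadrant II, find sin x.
sin x = 0.96 (using tan²x + 1 = sec²x)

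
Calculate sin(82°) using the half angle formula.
sin(82°) = √((1 - cos 164°)/2) = 0.9903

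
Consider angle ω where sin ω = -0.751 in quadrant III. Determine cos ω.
cos ω = ±√(1 - sin²ω) = -0.6603 (negative in QIII)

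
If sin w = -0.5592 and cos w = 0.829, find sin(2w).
sin(2w) = 2 sin w cos w = -0.9272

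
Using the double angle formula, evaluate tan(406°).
tan(406°) = 2 tan 203° / (1 - tan²203°) = 1.036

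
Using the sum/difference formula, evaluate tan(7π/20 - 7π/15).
tan(7π/20 - 7π/15) = (tan 7π/20 - tan 7π/15)/(1 + tan 7π/20 tan 7π/15) = -0.3839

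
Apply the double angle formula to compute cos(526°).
cos(526°) = 2cos²263° - 1 = -0.9703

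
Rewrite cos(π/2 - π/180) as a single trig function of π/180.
cos(π/2 - π/180) = sin(π/180)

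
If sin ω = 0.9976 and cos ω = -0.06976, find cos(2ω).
cos(2ω) = cos²ω - sin²ω = -0.9903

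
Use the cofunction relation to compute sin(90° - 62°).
sin(90° - 62°) = cos(62°) = 0.4695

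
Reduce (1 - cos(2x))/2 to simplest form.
(1 - cos(2x))/2 = sin²x (using Power reduction)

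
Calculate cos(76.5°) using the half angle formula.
cos(76.5°) = √((1 + cos 153°)/2) = 0.2334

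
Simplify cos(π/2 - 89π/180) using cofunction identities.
cos(π/2 - 89π/180) = sin(89π/180)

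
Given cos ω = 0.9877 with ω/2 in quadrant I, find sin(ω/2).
sin(ω/2) = ±√((1 - cos ω)/2); positive since ω/2 ∈ QI, so sin(ω/2) = 0.07842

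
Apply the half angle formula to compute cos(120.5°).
cos(120.5°) = -√((1 + cos 241°)/2) = -0.5075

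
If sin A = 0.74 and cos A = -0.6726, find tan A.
tan A = sin A / cos A = -1.1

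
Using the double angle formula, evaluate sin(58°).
sin(58°) = 2 sin 29° cos 29° = 0.848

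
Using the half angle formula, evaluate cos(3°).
cos(3°) = √((1 + cos 6°)/2) = 0.9986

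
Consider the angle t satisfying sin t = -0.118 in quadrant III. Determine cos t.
cos t = ±√(1 - sin²t) = -0.993 (negative in QIII)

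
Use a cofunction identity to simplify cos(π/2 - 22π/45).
cos(π/2 - 22π/45) = sin(22π/45)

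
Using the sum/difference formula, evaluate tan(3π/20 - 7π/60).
tan(3π/20 - 7π/60) = (tan 3π/20 - tan 7π/60)/(1 + tan 3π/20 tan 7π/60) = 0.1051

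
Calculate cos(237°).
cos(237°) = -0.5446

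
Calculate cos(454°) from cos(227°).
cos(454°) = cos²227° - sin²227° = -0.06976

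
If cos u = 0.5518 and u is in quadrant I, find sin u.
sin u = 0.834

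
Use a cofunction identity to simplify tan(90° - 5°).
tan(90° - 5°) = cot(5°)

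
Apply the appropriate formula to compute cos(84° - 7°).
cos(84° - 7°) = cos 84° cos 7° + sin 84° sin 7° = 0.225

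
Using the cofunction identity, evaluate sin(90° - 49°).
sin(90° - 49°) = cos(49°) = 0.6561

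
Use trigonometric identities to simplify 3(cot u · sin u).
3(cot u · sin u) = 3(cos u) (using Quotient identity)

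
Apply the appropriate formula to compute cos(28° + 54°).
cos(28° + 54°) = cos 28° cos 54° - sin 28° sin 54° = 0.1392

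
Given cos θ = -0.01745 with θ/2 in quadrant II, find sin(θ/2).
sin(θ/2) = ±√((1 - cos θ)/2); positive since θ/2 ∈ QII, so sin(θ/2) = 0.7132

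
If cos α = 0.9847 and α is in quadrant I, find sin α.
sin α = 0.1743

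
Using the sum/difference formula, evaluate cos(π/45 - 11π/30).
cos(π/45 - 11π/30) = cos π/45 cos 11π/30 + sin π/45 sin 11π/30 = 0.4695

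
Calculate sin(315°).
sin(315°) = -√2/2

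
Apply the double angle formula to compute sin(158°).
sin(158°) = 2 sin 79° cos 79° = 0.3746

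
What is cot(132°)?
cot(132°) = -0.9004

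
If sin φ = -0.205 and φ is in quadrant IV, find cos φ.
cos φ = 0.9788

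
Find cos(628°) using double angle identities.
cos(628°) = cos²314° - sin²314° = -0.0349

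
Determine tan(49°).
tan(49°) = 1.15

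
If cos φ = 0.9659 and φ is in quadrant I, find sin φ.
sin φ = 0.2589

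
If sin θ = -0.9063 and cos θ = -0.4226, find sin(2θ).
sin(2θ) = 2 sin θ cos θ = 0.766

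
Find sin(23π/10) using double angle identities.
sin(23π/10) = 2 sin 23π/20 cos 23π/20 = 0.809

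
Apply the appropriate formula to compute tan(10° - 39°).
tan(10° - 39°) = (tan 10° - tan 39°)/(1 + tan 10° tan 39°) = -0.5543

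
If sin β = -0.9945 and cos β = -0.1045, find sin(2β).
sin(2β) = 2 sin β cos β = 0.2079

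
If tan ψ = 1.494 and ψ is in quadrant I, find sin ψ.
sin ψ = 0.831 (using tan²ψ + 1 = sec²ψ)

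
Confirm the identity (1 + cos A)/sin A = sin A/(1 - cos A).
RHS = sin A(1 + cos A) / ((1 - cos A)(1 + cos A)) = sin A(1 + cos A) / (1 - cos²A) = sin A(1 + cos A) / sin²A = (1 + cos A)/sin A = LHS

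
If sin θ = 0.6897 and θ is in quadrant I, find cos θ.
cos θ = 0.7241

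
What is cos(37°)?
cos(37°) = 0.7986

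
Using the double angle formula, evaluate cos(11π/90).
cos(11π/90) = cos²11π/180 - sin²11π/180 = 0.9272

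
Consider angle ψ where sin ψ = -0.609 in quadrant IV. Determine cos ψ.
cos ψ = √(1 - sin²ψ) = 0.7932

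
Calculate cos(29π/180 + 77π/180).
cos(29π/180 + 77π/180) = cos 29π/180 cos 77π/180 - sin 29π/180 sin 77π/180 = -0.2756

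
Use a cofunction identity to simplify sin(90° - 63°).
sin(90° - 63°) = cos(63°)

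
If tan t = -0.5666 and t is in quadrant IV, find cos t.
cos t = 0.87 (using tan²t + 1 = sec²t)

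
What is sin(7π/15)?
sin(7π/15) = 0.9945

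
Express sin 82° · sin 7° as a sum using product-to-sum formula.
sin 82° sin 7° = (1/2)[cos(82°-7°) - cos(82°+7°)]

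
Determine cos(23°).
cos(23°) = 0.9205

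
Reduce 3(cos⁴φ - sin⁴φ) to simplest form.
3(cos⁴φ - sin⁴φ) = 3(cos(2φ)) (using Factoring + double angle)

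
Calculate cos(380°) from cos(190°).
cos(380°) = cos²190° - sin²190° = 0.9397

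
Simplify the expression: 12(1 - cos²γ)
12(1 - cos²γ) = 12(sin²γ) (using Pythagorean identity)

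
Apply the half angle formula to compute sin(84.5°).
sin(84.5°) = √((1 - cos 169°)/2) = 0.9954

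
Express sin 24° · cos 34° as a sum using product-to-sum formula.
sin 24° cos 34° = (1/2)[sin(24°+34°) + sin(24°-34°)]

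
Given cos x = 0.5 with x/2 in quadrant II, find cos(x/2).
cos(x/2) = ±√((1 + cos x)/2); negative since x/2 ∈ QII, so cos(x/2) = -√3/2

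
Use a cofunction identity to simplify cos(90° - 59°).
cos(90° - 59°) = sin(59°)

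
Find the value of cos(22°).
cos(22°) = 0.9272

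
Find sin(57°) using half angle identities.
sin(57°) = √((1 - cos 114°)/2) = 0.8387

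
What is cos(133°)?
cos(133°) = -0.682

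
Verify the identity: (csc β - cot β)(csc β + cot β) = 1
LHS = csc²β - cot²β = (1 + cot²β) - cot²β = 1 = RHS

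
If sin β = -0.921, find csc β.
csc β = 1/sin β = -1.086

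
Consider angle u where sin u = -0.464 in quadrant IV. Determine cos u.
cos u = √(1 - sin²u) = 0.8858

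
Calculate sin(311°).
sin(311°) = -0.7547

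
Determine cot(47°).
cot(47°) = 0.9325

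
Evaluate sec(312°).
sec(312°) = 1.494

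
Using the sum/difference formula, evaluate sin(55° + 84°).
sin(55° + 84°) = sin 55° cos 84° + cos 55° sin 84° = 0.6561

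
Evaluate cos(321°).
cos(321°) = 0.7771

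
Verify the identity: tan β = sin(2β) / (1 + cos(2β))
RHS = 2 sin β cos β / (2cos²β) = sin β/cos β = tan β = LHS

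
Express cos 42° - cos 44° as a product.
cos 42° - cos 44° = -2 sin(43°) sin(-1°)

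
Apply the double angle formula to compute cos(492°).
cos(492°) = 2cos²246° - 1 = -0.6691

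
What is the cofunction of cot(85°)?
cot(85°) = tan(90° - 85°) = tan(5°)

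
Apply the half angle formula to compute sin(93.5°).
sin(93.5°) = √((1 - cos 187°)/2) = 0.9981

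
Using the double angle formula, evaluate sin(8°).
sin(8°) = 2 sin 4° cos 4° = 0.1392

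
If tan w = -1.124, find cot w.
cot w = 1/tan w = -0.8897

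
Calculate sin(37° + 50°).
sin(37° + 50°) = sin 37° cos 50° + cos 37° sin 50° = 0.9986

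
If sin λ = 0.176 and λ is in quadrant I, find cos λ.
cos λ = 0.9844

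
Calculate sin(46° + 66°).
sin(46° + 66°) = sin 46° cos 66° + cos 46° sin 66° = 0.9272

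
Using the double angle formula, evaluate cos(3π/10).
cos(3π/10) = cos²3π/20 - sin²3π/20 = 0.5878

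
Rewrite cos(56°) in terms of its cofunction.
cos(56°) = sin(90° - 56°) = sin(34°)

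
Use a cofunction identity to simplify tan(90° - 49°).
tan(90° - 49°) = cot(49°)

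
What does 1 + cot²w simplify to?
1 + cot²w = csc²w (using Pythagorean identity)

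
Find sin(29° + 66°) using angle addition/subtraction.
sin(29° + 66°) = sin 29° cos 66° + cos 29° sin 66° = 0.9962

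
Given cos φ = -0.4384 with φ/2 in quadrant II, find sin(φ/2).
sin(φ/2) = ±√((1 - cos φ)/2); positive since φ/2 ∈ QII, so sin(φ/2) = 0.8481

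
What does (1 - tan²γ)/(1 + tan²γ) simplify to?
(1 - tan²γ)/(1 + tan²γ) = cos(2γ) (using Double angle)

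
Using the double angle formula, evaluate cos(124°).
cos(124°) = cos²62° - sin²62° = -0.5592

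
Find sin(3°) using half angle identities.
sin(3°) = √((1 - cos 6°)/2) = 0.05234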